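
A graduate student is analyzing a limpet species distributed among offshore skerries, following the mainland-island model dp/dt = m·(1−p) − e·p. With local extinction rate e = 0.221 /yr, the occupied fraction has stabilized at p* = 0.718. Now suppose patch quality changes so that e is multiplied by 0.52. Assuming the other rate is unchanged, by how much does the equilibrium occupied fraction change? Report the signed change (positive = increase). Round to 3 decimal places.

0.112

Balance m(1−p*) = e·p* gives m = e·p*/(1−p*) = 0.221×0.71800/0.28200 = 0.56269.
New p* = m/(m+e) = 0.56269/(0.56269+0.11492) = 0.83040.
Δp* = 0.83040 − 0.71800 = +0.11240.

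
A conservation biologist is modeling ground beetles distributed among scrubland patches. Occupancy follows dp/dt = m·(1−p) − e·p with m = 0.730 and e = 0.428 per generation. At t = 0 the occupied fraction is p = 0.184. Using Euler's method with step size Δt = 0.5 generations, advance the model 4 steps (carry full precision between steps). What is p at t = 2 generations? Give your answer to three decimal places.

Update rule: p ← p + [m·(1−p) − e·p]·Δt with Δt = 0.5.
  1  |  dp/dt·Δt = +0.258464  |  p_1 = 0.442464
  2  |  dp/dt·Δt = +0.108813  |  p_2 = 0.551277
  3  |  dp/dt·Δt = +0.045810  |  p_3 = 0.597088
  4  |  dp/dt·Δt = +0.019286  |  p_4 = 0.616374

0.616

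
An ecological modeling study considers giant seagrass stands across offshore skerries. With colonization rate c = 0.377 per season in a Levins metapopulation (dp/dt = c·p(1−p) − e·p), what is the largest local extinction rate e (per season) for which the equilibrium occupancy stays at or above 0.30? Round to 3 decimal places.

0.264

1 − e/c ≥ 0.30 ⇒ e ≤ c(1 − 0.30) = 0.377 × 0.7000.
e_max = 0.2639.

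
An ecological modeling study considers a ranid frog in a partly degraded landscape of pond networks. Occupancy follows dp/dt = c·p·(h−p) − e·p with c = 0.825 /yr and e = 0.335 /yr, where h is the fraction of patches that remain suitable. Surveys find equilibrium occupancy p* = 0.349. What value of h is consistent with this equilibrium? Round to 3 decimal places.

At equilibrium c(h−p*) = e, so h = p* + e/c.
h = 0.349 + 0.335/0.825 = 0.349 + 0.4061 = 0.7551.

0.755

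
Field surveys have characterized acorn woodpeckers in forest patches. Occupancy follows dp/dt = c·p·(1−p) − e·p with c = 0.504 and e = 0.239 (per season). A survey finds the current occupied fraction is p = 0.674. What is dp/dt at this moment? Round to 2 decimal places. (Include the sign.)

-0.05

Colonization term: c·p·(1−p) = 0.504×0.674×0.3260 = 0.11074.
Extinction term: e·p = 0.16109.
dp/dt = 0.11074 − 0.16109 = -0.05035.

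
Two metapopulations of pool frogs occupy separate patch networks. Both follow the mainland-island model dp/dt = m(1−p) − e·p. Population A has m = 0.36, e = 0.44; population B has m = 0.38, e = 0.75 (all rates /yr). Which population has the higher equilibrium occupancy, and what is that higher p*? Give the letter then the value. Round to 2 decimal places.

A: p*_A = m/(m+e) = 0.36/0.8000 = 0.4500.
B: p*_B = 0.38/1.1300 = 0.3363.
A is higher at 0.4500.

A, 0.45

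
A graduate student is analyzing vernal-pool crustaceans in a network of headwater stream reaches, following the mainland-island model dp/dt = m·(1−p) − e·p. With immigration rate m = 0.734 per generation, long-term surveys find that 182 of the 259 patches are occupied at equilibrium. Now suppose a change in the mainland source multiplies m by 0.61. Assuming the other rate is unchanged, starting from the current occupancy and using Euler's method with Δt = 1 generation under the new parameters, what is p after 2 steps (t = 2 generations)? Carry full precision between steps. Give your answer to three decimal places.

Observed p* = 182/259 = 0.70270.
Balance m(1−p*) = e·p* gives e = m(1−p*)/p* = 0.734×0.29730/0.70270 = 0.31054.
Starting from p₀ = 0.70270; update p ← p + (dp/dt)·Δt with the new parameters.
  1  |  dp/dt·Δt = -0.085104  |  p_1 = 0.617598
  2  |  dp/dt·Δt = -0.020572  |  p_2 = 0.597027

0.597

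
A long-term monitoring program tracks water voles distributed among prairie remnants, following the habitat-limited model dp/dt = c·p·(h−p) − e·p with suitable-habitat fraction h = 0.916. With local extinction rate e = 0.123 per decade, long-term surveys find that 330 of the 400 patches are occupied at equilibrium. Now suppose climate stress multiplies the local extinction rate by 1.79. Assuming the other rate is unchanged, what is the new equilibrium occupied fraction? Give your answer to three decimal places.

0.753

Observed p* = 330/400 = 0.82500.
Balance c(h−p*) = e gives c = e/(0.916 − 0.82500) = 0.123/0.09100 = 1.35165.
New p* = 0.916 − e/c = 0.916 − 0.22017/1.35165 = 0.75311.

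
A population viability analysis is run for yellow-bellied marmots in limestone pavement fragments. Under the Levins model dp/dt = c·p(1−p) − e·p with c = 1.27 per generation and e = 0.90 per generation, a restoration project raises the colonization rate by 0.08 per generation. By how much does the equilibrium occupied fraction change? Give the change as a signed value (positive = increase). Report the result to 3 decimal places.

0.042

Before: p* = 1 − 0.90/1.27 = 0.2913.
After the change, c = 1.35, e = 0.9, so p* = 1 − 0.9/1.35 = 0.3333.
Δp* = 0.3333 − 0.2913 = +0.0420.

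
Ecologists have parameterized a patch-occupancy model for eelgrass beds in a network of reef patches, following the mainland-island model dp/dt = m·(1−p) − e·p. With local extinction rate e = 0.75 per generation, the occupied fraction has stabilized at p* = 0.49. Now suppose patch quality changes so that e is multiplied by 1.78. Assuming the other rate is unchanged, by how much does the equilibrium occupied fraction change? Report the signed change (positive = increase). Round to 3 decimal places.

-0.139

Balance m(1−p*) = e·p* gives m = e·p*/(1−p*) = 0.75×0.49000/0.51000 = 0.72059.
New p* = m/(m+e) = 0.72059/(0.72059+1.33500) = 0.35055.
Δp* = 0.35055 − 0.49000 = -0.13945.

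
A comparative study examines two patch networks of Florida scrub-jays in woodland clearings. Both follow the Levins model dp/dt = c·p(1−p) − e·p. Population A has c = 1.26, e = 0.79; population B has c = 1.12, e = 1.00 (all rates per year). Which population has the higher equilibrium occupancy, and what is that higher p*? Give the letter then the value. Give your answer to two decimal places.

A: p*_A = 1 − 0.79/1.26 = 0.3730.
B: p*_B = 1 − 1.00/1.12 = 0.1071.
A is higher at 0.3730.

A, 0.37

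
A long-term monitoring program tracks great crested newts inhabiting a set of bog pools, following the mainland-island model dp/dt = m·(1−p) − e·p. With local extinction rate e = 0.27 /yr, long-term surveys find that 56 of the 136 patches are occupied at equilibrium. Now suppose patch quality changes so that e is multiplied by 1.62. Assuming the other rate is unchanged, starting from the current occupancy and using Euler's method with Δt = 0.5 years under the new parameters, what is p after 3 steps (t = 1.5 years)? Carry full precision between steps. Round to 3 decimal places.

0.337

Observed p* = 56/136 = 0.41176.
Balance m(1−p*) = e·p* gives m = e·p*/(1−p*) = 0.27×0.41176/0.58824 = 0.18900.
Starting from p₀ = 0.41176; update p ← p + (dp/dt)·Δt with the new parameters.
step 1: Δp = -0.03446, p = 0.37730
step 2: Δp = -0.02367, p = 0.35363
step 3: Δp = -0.01626, p = 0.33737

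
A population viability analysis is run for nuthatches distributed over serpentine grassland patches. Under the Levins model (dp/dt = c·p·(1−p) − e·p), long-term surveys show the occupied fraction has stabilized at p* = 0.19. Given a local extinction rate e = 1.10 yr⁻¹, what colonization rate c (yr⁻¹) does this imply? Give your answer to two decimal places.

At equilibrium c(1−p*) = e, so c = e/(1−p*).
c = 1.10/(1 − 0.19) = 1.10/0.8100 = 1.3580.

1.36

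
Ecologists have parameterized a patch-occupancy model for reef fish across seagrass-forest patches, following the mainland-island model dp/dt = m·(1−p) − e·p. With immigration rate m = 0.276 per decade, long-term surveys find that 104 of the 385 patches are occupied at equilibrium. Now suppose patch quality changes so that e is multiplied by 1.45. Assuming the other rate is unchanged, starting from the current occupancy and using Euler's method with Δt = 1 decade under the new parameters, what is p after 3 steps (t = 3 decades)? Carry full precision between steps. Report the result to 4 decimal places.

0.2003

Observed p* = 104/385 = 0.27013.
Balance m(1−p*) = e·p* gives e = m(1−p*)/p* = 0.276×0.72987/0.27013 = 0.74573.
Starting from p₀ = 0.27013; update p ← p + (dp/dt)·Δt with the new parameters.
step 1: Δp = -0.09065, p = 0.17948
step 2: Δp = +0.03239, p = 0.21187
step 3: Δp = -0.01157, p = 0.20030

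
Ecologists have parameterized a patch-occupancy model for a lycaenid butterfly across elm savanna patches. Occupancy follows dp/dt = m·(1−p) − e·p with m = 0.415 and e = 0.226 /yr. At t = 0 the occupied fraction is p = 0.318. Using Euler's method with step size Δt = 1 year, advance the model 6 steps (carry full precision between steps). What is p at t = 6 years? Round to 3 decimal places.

Update rule: p ← p + [m·(1−p) − e·p]·Δt with Δt = 1.
step 1: Δp = +0.21116, p = 0.52916
step 2: Δp = +0.07581, p = 0.60497
step 3: Δp = +0.02721, p = 0.63218
step 4: Δp = +0.00977, p = 0.64195
step 5: Δp = +0.00351, p = 0.64546
step 6: Δp = +0.00126, p = 0.64672

0.647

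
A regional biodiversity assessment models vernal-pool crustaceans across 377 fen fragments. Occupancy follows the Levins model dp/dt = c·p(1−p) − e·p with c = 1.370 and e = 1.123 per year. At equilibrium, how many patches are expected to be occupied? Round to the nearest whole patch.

p* = 1 − e/c = 1 − 1.123/1.370 = 0.1803.
Expected occupied patches = N × p* = 377 × 0.1803 = 67.97 ≈ 68.

68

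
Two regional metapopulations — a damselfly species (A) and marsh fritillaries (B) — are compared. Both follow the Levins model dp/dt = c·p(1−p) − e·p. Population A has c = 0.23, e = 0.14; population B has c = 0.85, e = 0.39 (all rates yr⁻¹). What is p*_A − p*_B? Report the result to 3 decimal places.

A: p*_A = 1 − 0.14/0.23 = 0.3913.
B: p*_B = 1 − 0.39/0.85 = 0.5412.
p*_A − p*_B = 0.3913 − 0.5412 = -0.1499.

-0.150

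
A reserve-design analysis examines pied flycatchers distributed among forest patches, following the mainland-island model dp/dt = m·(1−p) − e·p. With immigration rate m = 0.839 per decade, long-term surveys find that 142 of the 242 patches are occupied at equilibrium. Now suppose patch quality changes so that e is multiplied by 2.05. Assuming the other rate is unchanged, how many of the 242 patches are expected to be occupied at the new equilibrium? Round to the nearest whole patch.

Observed p* = 142/242 = 0.58678.
Balance m(1−p*) = e·p* gives e = m(1−p*)/p* = 0.839×0.41322/0.58678 = 0.59084.
New p* = m/(m+e) = 0.83900/(0.83900+1.21122) = 0.40922.
Expected occupied = 242 × 0.40922 = 99.03 ≈ 99.

99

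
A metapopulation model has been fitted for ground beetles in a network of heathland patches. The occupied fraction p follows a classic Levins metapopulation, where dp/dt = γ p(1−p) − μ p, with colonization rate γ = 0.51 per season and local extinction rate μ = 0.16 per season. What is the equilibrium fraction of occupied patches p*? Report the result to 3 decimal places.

At equilibrium, colonization balances extinction: γ·p*·(1−p*) = μ·p*.
So p* = 1 − μ/γ = 1 − 0.16/0.51 = 1 − 0.3137 = 0.6863.

0.686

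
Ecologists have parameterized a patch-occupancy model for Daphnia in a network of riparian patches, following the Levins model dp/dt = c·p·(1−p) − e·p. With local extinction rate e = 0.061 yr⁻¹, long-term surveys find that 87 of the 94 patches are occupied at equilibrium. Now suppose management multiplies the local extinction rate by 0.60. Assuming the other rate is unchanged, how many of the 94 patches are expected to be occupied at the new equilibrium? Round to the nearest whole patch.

Observed p* = 87/94 = 0.92553.
Balance c(1−p*) = e gives c = e/(1 − 0.92553) = 0.061/0.07447 = 0.81912.
New p* = 1 − e/c = 1 − 0.03660/0.81912 = 0.95532.
Expected occupied = 94 × 0.95532 = 89.80 ≈ 90.

90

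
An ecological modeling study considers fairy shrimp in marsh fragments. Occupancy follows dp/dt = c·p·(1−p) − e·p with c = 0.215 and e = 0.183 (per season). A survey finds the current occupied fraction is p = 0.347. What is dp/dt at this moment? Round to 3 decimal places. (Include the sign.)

Colonization term: c·p·(1−p) = 0.215×0.347×0.6530 = 0.04872.
Extinction term: e·p = 0.06350.
dp/dt = 0.04872 − 0.06350 = -0.01478.

-0.015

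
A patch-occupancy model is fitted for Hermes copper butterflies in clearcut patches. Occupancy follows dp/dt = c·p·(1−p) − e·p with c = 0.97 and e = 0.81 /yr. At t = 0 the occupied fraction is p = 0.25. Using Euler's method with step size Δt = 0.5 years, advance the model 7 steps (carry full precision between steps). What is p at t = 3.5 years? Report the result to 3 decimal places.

0.203

Update rule: p ← p + [c·p·(1−p) − e·p]·Δt with Δt = 0.5.
p: 0.25000 → 0.23969  (Δp = -0.01031)
p: 0.23969 → 0.23100  (Δp = -0.00869)
p: 0.23100 → 0.22360  (Δp = -0.00740)
p: 0.22360 → 0.21724  (Δp = -0.00636)
p: 0.21724 → 0.21173  (Δp = -0.00551)
p: 0.21173 → 0.20693  (Δp = -0.00480)
p: 0.20693 → 0.20271  (Δp = -0.00421)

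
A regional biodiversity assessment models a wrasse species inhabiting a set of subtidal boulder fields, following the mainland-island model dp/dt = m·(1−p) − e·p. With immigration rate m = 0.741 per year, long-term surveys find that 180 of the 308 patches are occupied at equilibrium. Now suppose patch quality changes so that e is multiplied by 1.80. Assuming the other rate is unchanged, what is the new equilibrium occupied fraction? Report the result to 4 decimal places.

0.4386

Observed p* = 180/308 = 0.58442.
Balance m(1−p*) = e·p* gives e = m(1−p*)/p* = 0.741×0.41558/0.58442 = 0.52692.
New p* = m/(m+e) = 0.74100/(0.74100+0.94846) = 0.43860.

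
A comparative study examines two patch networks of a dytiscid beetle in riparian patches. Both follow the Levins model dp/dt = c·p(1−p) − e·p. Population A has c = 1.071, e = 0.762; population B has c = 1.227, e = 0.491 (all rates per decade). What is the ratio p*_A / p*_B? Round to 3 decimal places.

A: p*_A = 1 − 0.762/1.071 = 0.2885.
B: p*_B = 1 − 0.491/1.227 = 0.5998.
p*_A / p*_B = 0.2885/0.5998 = 0.4810.

0.481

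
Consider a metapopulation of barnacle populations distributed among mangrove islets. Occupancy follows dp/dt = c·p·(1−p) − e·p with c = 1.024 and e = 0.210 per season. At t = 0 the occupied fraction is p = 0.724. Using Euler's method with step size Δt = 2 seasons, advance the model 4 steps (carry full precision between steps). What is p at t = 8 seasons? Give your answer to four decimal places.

0.7858

Update rule: p ← p + [c·p·(1−p) − e·p]·Δt with Δt = 2.
step 1: Δp = +0.10516, p = 0.82916
step 2: Δp = -0.05814, p = 0.77102
step 3: Δp = +0.03774, p = 0.80876
step 4: Δp = -0.02292, p = 0.78584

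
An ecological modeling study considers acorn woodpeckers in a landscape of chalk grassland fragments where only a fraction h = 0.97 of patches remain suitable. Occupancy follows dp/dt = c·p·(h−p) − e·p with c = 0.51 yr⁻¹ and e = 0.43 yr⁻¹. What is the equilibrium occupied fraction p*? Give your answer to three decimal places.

Setting dp/dt = 0 and dividing by p* gives c·(h−p*) = e.
So p* = h − e/c = 0.97 − 0.43/0.51 = 0.97 − 0.8431 = 0.1269.

0.127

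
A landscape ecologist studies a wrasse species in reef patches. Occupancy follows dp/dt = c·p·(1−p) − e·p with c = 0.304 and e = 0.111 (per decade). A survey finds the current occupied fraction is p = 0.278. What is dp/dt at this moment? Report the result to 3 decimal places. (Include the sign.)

0.030

Colonization term: c·p·(1−p) = 0.304×0.278×0.7220 = 0.06102.
Extinction term: e·p = 0.03086.
dp/dt = 0.06102 − 0.03086 = 0.03016.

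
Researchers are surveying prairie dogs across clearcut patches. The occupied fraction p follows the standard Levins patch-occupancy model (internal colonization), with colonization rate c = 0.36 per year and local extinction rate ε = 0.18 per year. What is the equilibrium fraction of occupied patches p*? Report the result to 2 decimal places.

At equilibrium, colonization balances extinction: c·p*·(1−p*) = ε·p*.
So p* = 1 − ε/c = 1 − 0.18/0.36 = 1 − 0.5000 = 0.5000.

0.50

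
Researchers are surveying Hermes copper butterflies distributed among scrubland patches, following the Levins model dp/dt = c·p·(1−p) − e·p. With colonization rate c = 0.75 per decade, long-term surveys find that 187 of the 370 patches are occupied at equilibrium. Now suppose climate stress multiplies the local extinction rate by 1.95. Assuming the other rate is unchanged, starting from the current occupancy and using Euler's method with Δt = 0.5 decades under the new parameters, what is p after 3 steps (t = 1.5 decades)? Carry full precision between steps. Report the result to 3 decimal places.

Observed p* = 187/370 = 0.50541.
Balance c(1−p*) = e gives e = 0.75×(1 − 0.50541) = 0.37095.
Starting from p₀ = 0.50541; update p ← p + (dp/dt)·Δt with the new parameters.
  1  |  dp/dt·Δt = -0.089052  |  p_1 = 0.416353
  2  |  dp/dt·Δt = -0.059457  |  p_2 = 0.356896
  3  |  dp/dt·Δt = -0.043009  |  p_3 = 0.313887

0.314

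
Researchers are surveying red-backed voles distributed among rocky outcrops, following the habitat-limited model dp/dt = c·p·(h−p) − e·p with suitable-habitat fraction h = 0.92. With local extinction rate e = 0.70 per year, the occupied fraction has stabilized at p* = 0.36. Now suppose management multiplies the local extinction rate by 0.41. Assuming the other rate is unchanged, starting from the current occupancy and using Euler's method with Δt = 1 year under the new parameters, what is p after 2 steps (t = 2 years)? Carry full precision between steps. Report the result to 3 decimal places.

0.624

Balance c(h−p*) = e gives c = e/(0.92 − 0.36000) = 0.70/0.56000 = 1.25000.
Starting from p₀ = 0.36000; update p ← p + (dp/dt)·Δt with the new parameters.
t = 1: p = 0.36000 + (+0.14868) = 0.50868
t = 2: p = 0.50868 + (+0.11555) = 0.62423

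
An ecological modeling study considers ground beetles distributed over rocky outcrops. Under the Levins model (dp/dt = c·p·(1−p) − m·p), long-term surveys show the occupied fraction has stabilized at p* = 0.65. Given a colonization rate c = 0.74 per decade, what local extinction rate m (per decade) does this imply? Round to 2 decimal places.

At equilibrium c(1−p*) = m.
m = 0.74 × (1 − 0.65) = 0.74 × 0.3500 = 0.2590.

0.26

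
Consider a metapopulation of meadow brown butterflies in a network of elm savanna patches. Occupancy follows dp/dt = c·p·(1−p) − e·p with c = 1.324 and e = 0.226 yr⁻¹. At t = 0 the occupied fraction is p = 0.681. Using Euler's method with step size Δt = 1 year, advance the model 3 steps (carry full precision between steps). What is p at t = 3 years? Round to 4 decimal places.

0.8292

Update rule: p ← p + [c·p·(1−p) − e·p]·Δt with Δt = 1.
p: 0.68100 → 0.81472  (Δp = +0.13372)
p: 0.81472 → 0.83045  (Δp = +0.01573)
p: 0.83045 → 0.82919  (Δp = -0.00126)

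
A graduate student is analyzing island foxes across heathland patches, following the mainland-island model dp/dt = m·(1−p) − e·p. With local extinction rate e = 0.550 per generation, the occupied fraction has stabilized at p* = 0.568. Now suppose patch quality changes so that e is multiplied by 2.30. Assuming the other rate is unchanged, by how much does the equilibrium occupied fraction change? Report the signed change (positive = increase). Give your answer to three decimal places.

-0.204

Balance m(1−p*) = e·p* gives m = e·p*/(1−p*) = 0.550×0.56800/0.43200 = 0.72315.
New p* = m/(m+e) = 0.72315/(0.72315+1.26500) = 0.36373.
Δp* = 0.36373 − 0.56800 = -0.20427.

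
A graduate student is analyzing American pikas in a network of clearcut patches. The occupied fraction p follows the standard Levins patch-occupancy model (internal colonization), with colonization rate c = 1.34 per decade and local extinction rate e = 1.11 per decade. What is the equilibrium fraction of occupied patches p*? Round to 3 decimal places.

0.172

At equilibrium, colonization balances extinction: c·p*·(1−p*) = e·p*.
So p* = 1 − e/c = 1 − 1.11/1.34 = 1 − 0.8284 = 0.1716.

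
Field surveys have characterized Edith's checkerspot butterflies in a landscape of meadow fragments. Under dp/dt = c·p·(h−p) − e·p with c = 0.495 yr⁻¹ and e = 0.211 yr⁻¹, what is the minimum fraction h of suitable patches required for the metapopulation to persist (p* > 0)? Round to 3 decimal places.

0.426

p* = h − e/c is positive only when h > e/c.
h_min = e/c = 0.211/0.495 = 0.4263.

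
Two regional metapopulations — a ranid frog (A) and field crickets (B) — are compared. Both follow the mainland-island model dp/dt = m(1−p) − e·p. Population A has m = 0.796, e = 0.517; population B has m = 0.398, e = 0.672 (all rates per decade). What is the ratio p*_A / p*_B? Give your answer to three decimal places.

1.630

A: p*_A = m/(m+e) = 0.796/1.3130 = 0.6062.
B: p*_B = 0.398/1.0700 = 0.3720.
p*_A / p*_B = 0.6062/0.3720 = 1.6299.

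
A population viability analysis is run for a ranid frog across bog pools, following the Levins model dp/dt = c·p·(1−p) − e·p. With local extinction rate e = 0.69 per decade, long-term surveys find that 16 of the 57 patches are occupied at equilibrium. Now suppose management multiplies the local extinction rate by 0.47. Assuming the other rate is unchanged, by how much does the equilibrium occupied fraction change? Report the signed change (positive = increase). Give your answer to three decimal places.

0.381

Observed p* = 16/57 = 0.28070.
Balance c(1−p*) = e gives c = e/(1 − 0.28070) = 0.69/0.71930 = 0.95927.
New p* = 1 − e/c = 1 − 0.32430/0.95927 = 0.66193.
Δp* = 0.66193 − 0.28070 = +0.38123.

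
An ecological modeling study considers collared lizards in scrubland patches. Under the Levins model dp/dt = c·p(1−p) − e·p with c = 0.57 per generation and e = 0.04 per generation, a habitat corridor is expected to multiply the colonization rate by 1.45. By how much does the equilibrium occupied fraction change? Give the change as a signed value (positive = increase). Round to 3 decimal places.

0.022

Before: p* = 1 − 0.04/0.57 = 0.9298.
After the change, c = 0.8265, e = 0.04, so p* = 1 − 0.04/0.8265 = 0.9516.
Δp* = 0.9516 − 0.9298 = +0.0218.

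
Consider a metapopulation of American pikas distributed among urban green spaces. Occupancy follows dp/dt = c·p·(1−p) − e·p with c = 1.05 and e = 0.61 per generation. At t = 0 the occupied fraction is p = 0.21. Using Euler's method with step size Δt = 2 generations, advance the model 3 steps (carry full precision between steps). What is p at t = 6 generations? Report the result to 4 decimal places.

0.4101

Update rule: p ← p + [c·p·(1−p) − e·p]·Δt with Δt = 2.
p: 0.21000 → 0.30219  (Δp = +0.09219)
p: 0.30219 → 0.37635  (Δp = +0.07416)
p: 0.37635 → 0.41009  (Δp = +0.03375)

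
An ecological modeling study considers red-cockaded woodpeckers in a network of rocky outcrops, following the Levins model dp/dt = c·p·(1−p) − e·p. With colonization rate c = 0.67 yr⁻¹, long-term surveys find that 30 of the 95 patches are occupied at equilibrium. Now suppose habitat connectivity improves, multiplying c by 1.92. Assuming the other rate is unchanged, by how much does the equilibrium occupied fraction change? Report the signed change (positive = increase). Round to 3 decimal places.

Observed p* = 30/95 = 0.31579.
Balance c(1−p*) = e gives e = 0.67×(1 − 0.31579) = 0.45842.
New p* = 1 − e/c = 1 − 0.45842/1.28640 = 0.64364.
Δp* = 0.64364 − 0.31579 = +0.32785.

0.328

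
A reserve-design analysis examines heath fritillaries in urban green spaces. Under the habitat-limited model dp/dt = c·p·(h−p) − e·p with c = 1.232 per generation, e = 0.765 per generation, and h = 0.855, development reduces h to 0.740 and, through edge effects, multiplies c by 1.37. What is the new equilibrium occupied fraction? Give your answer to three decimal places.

0.287

Before: p* = h − e/c = 0.855 − 0.765/1.232 = 0.855 − 0.6209 = 0.2341.
After: c = 1.68784, e = 0.765, h = 0.740; p* = 0.740 − 0.765/1.68784 = 0.2868.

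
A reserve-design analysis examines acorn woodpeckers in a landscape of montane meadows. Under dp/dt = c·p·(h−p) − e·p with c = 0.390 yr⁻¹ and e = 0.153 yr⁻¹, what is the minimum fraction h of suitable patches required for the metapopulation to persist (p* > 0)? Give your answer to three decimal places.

p* = h − e/c is positive only when h > e/c.
h_min = e/c = 0.153/0.390 = 0.3923.

0.392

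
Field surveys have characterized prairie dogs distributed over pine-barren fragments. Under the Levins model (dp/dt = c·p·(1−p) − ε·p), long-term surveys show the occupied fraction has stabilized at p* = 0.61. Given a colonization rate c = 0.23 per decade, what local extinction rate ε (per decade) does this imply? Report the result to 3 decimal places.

At equilibrium c(1−p*) = ε.
ε = 0.23 × (1 − 0.61) = 0.23 × 0.3900 = 0.0897.

0.090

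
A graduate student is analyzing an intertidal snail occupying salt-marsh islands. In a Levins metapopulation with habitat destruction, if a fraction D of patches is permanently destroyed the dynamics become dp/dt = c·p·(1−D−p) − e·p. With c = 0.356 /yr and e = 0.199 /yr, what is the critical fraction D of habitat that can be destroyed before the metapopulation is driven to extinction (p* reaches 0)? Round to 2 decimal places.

0.44

The nontrivial equilibrium is p* = (1−D) − e/c; extinction occurs when this hits zero.
So D_crit = 1 − e/c = 1 − 0.199/0.356 = 1 − 0.5590 = 0.4410.
Note this equals the original equilibrium occupancy — the Levins extinction-debt result.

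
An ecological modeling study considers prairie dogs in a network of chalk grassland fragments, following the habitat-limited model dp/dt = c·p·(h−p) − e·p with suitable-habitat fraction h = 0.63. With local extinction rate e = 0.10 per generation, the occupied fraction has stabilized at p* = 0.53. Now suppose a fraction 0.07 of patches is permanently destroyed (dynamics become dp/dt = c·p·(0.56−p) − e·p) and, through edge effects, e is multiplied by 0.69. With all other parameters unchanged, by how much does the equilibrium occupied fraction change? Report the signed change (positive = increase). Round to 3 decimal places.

Balance c(h−p*) = e gives c = e/(0.63 − 0.53000) = 0.10/0.10000 = 1.00000.
New p* = 0.56 − e/c = 0.56 − 0.06900/1.00000 = 0.49100.
Δp* = 0.49100 − 0.53000 = -0.03900.

-0.039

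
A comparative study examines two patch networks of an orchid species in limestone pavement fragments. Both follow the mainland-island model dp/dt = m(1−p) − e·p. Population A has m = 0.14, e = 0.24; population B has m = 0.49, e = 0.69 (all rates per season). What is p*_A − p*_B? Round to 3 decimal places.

-0.047

A: p*_A = m/(m+e) = 0.14/0.3800 = 0.3684.
B: p*_B = 0.49/1.1800 = 0.4153.
p*_A − p*_B = 0.3684 − 0.4153 = -0.0468.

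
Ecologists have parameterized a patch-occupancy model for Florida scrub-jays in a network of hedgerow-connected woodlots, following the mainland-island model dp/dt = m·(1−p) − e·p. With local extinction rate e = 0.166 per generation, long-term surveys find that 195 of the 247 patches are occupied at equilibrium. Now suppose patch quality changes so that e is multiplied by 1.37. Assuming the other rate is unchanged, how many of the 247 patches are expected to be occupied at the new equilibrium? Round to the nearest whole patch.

181

Observed p* = 195/247 = 0.78947.
Balance m(1−p*) = e·p* gives m = e·p*/(1−p*) = 0.166×0.78947/0.21053 = 0.62249.
New p* = m/(m+e) = 0.62249/(0.62249+0.22742) = 0.73242.
Expected occupied = 247 × 0.73242 = 180.91 ≈ 181.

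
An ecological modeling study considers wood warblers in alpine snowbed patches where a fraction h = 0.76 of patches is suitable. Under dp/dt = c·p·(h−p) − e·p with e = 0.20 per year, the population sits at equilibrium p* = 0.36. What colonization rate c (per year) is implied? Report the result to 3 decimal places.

At equilibrium c(h−p*) = e, so c = e/(h−p*).
c = 0.20/(0.76 − 0.36) = 0.20/0.4000 = 0.5000.

0.500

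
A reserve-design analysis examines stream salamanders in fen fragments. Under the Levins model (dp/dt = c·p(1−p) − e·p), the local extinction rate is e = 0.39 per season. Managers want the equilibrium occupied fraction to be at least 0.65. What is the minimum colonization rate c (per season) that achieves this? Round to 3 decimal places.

p* = 1 − e/c ≥ 0.65 requires e/c ≤ 0.3500, i.e. c ≥ e/0.3500.
c_min = 0.39/0.3500 = 1.1143.

1.114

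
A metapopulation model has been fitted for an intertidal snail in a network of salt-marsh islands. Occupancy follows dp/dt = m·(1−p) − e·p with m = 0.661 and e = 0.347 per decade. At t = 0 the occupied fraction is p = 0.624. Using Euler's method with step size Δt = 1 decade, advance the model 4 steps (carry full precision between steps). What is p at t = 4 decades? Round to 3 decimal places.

Update rule: p ← p + [m·(1−p) − e·p]·Δt with Δt = 1.
  1  |  dp/dt·Δt = +0.032008  |  p_1 = 0.656008
  2  |  dp/dt·Δt = -0.000256  |  p_2 = 0.655752
  3  |  dp/dt·Δt = +0.000002  |  p_3 = 0.655754
  4  |  dp/dt·Δt = -0.000000  |  p_4 = 0.655754

0.656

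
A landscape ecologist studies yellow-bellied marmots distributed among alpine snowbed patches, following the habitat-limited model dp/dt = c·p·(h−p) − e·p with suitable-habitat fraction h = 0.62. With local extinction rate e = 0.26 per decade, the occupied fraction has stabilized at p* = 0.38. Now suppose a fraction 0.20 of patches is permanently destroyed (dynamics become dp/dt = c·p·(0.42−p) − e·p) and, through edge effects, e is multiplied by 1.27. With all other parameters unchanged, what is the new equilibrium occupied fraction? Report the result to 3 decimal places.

0.115

Balance c(h−p*) = e gives c = e/(0.62 − 0.38000) = 0.26/0.24000 = 1.08333.
New p* = 0.42 − e/c = 0.42 − 0.33020/1.08333 = 0.11520.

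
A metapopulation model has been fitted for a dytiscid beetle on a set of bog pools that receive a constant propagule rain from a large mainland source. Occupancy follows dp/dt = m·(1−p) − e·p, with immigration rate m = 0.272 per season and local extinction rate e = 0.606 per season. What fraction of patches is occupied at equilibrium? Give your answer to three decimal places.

0.310

Setting dp/dt = 0: m − m·p* = e·p*, so m = (m+e)·p*.
p* = m/(m+e) = 0.272/(0.272+0.606) = 0.272/0.8780 = 0.3098.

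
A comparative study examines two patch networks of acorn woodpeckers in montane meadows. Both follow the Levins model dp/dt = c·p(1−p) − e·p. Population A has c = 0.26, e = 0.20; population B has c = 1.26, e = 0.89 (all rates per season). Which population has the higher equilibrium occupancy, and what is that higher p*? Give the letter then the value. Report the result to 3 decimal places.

B, 0.294

A: p*_A = 1 − 0.20/0.26 = 0.2308.
B: p*_B = 1 − 0.89/1.26 = 0.2937.
B is higher at 0.2937.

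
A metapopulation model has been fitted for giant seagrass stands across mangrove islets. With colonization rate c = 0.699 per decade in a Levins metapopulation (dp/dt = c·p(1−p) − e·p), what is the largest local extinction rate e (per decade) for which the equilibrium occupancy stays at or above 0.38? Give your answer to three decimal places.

0.433

1 − e/c ≥ 0.38 ⇒ e ≤ c(1 − 0.38) = 0.699 × 0.6200.
e_max = 0.4334.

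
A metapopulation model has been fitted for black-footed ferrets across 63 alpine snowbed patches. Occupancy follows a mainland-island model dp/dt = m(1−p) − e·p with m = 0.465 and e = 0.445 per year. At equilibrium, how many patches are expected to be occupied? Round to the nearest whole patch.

32

p* = m/(m+e) = 0.465/0.9100 = 0.5110.
Expected occupied patches = N × p* = 63 × 0.5110 = 32.19 ≈ 32.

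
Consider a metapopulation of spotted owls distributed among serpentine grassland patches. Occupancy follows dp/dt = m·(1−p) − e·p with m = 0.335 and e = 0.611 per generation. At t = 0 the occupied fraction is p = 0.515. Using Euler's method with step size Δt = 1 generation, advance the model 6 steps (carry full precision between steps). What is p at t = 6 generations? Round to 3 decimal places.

Update rule: p ← p + [m·(1−p) − e·p]·Δt with Δt = 1.
p: 0.51500 → 0.36281  (Δp = -0.15219)
p: 0.36281 → 0.35459  (Δp = -0.00822)
p: 0.35459 → 0.35415  (Δp = -0.00044)
p: 0.35415 → 0.35412  (Δp = -0.00002)
p: 0.35412 → 0.35412  (Δp = -0.00000)
p: 0.35412 → 0.35412  (Δp = -0.00000)

0.354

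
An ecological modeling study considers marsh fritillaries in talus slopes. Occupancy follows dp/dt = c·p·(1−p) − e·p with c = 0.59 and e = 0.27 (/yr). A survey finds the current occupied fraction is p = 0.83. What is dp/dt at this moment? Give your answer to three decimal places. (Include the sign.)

Colonization term: c·p·(1−p) = 0.59×0.83×0.1700 = 0.08325.
Extinction term: e·p = 0.22410.
dp/dt = 0.08325 − 0.22410 = -0.14085.

-0.141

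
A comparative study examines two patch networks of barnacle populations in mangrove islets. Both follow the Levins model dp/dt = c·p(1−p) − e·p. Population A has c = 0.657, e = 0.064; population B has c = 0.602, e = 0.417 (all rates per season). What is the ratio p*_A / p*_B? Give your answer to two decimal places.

A: p*_A = 1 − 0.064/0.657 = 0.9026.
B: p*_B = 1 − 0.417/0.602 = 0.3073.
p*_A / p*_B = 0.9026/0.3073 = 2.9371.

2.94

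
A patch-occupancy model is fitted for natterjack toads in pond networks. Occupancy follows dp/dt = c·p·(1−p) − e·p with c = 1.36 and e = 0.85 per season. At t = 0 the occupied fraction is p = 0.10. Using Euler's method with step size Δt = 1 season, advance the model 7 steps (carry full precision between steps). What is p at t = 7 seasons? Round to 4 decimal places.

Update rule: p ← p + [c·p·(1−p) − e·p]·Δt with Δt = 1.
step 1: Δp = +0.03740, p = 0.13740
step 2: Δp = +0.04440, p = 0.18180
step 3: Δp = +0.04777, p = 0.22957
step 4: Δp = +0.04541, p = 0.27497
step 5: Δp = +0.03741, p = 0.31238
step 6: Δp = +0.02660, p = 0.33898
step 7: Δp = +0.01660, p = 0.35559

0.3556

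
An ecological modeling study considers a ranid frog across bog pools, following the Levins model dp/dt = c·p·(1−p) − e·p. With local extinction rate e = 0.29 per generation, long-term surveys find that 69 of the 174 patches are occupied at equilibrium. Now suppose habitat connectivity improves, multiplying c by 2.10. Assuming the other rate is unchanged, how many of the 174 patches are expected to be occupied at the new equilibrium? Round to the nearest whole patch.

Observed p* = 69/174 = 0.39655.
Balance c(1−p*) = e gives c = e/(1 − 0.39655) = 0.29/0.60345 = 0.48057.
New p* = 1 − e/c = 1 − 0.29000/1.00920 = 0.71264.
Expected occupied = 174 × 0.71264 = 124.00 ≈ 124.

124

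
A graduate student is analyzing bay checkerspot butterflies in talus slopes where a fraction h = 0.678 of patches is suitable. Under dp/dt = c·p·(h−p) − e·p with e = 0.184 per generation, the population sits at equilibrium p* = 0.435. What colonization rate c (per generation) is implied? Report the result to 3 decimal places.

0.757

At equilibrium c(h−p*) = e, so c = e/(h−p*).
c = 0.184/(0.678 − 0.435) = 0.184/0.2430 = 0.7572.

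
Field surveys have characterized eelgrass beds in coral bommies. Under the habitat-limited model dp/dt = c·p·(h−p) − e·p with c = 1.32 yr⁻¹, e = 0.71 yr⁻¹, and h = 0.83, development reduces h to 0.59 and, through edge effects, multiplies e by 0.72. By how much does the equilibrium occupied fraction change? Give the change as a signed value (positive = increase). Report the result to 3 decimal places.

-0.089

Before: p* = h − e/c = 0.83 − 0.71/1.32 = 0.83 − 0.5379 = 0.2921.
After: c = 1.32, e = 0.5112, h = 0.59; p* = 0.59 − 0.5112/1.32 = 0.2027.
Δp* = 0.2027 − 0.2921 = -0.0894.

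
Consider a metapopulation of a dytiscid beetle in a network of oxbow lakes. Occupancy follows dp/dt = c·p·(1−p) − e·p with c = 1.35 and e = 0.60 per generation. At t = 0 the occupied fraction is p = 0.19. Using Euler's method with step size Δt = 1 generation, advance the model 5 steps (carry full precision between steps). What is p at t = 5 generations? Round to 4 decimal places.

Update rule: p ← p + [c·p·(1−p) − e·p]·Δt with Δt = 1.
t = 1: p = 0.19000 + (+0.09377) = 0.28377
t = 2: p = 0.28377 + (+0.10412) = 0.38788
t = 3: p = 0.38788 + (+0.08780) = 0.47568
t = 4: p = 0.47568 + (+0.05129) = 0.52698
t = 5: p = 0.52698 + (+0.02033) = 0.54731

0.5473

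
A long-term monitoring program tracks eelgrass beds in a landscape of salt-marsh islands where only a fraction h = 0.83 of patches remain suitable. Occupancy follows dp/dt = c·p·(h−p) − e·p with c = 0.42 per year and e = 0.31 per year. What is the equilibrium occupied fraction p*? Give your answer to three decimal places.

0.092

Setting dp/dt = 0 and dividing by p* gives c·(h−p*) = e.
So p* = h − e/c = 0.83 − 0.31/0.42 = 0.83 − 0.7381 = 0.0919.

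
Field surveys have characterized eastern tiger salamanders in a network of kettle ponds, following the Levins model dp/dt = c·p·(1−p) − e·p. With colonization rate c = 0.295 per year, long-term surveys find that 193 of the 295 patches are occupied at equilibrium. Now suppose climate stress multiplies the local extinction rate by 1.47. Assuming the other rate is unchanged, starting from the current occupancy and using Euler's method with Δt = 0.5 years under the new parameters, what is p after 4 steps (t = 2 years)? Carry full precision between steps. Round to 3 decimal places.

0.602

Observed p* = 193/295 = 0.65424.
Balance c(1−p*) = e gives e = 0.295×(1 − 0.65424) = 0.10200.
Starting from p₀ = 0.65424; update p ← p + (dp/dt)·Δt with the new parameters.
t = 0.5: p = 0.65424 + (-0.01568) = 0.63856
t = 1: p = 0.63856 + (-0.01383) = 0.62473
t = 1.5: p = 0.62473 + (-0.01226) = 0.61247
t = 2: p = 0.61247 + (-0.01091) = 0.60156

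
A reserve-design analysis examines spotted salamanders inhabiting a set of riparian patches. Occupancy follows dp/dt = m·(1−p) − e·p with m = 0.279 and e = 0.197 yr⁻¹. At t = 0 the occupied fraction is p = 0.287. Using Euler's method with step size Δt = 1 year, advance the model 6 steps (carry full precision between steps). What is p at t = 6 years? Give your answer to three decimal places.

Update rule: p ← p + [m·(1−p) − e·p]·Δt with Δt = 1.
t = 1: p = 0.28700 + (+0.14239) = 0.42939
t = 2: p = 0.42939 + (+0.07461) = 0.50400
t = 3: p = 0.50400 + (+0.03910) = 0.54310
t = 4: p = 0.54310 + (+0.02049) = 0.56358
t = 5: p = 0.56358 + (+0.01073) = 0.57432
t = 6: p = 0.57432 + (+0.00563) = 0.57994

0.580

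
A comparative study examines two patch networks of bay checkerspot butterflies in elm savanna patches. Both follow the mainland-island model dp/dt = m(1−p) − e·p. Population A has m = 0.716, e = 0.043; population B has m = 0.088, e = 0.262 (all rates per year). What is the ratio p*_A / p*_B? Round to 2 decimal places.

A: p*_A = m/(m+e) = 0.716/0.7590 = 0.9433.
B: p*_B = 0.088/0.3500 = 0.2514.
p*_A / p*_B = 0.9433/0.2514 = 3.7519.

3.75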